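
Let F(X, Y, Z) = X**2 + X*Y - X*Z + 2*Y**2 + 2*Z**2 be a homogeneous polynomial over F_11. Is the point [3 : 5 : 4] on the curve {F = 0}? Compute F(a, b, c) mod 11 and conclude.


F(3,5,4) ≡ 6 (mod 11); P is NOT on the curve.

Evaluate F(3, 5, 4) term-by-term (mod 11).
  X**2 ↦ 1·9·1·1 = 9
  X*Y ↦ 1·3·5·1 = 15
  -X*Z ↦ -1·3·1·4 = -12
  2*Y**2 ↦ 2·1·25·1 = 50
  2*Z**2 ↦ 2·1·1·16 = 32
Sum: F(3, 5, 4) = (9) + (15) + (-12) + (50) + (32) = 94.
Reducing mod 11: 94 ≡ 6 (mod 11).
Since F(a, b, c) ≡ 6 ≠ 0 (mod 11), P does NOT lie on the curve.


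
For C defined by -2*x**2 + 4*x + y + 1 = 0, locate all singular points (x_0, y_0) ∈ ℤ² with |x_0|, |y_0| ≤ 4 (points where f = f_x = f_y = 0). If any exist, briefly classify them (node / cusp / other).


No singular points in the scanned grid; C is smooth there.

Compute partial derivatives:
  f_x = 4 - 4*x.
  f_y = 1.
f_y = 1 is a nonzero constant, so f_y never vanishes: no point (x, y) can satisfy f = f_x = f_y = 0. In particular no (x, y) ∈ {−4, ..., 4}² is singular; the curve is smooth.


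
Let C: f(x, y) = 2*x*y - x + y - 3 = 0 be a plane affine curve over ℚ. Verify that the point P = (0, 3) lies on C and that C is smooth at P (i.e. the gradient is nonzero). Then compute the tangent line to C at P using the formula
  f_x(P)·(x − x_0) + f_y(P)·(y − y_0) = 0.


Tangent line at P: 5*x + y - 3 = 0.

Step 1: f(0, 3) = 0, so P lies on C.
Step 2: partial derivatives
  f_x(x, y) = 2*y - 1, f_y(x, y) = 2*x + 1.
  f_x(P) = 5, f_y(P) = 1 (gradient nonzero, so P is smooth).
Step 3: tangent line at P: 5·(x − 0) + 1·(y − 3) = 0.
Expanding: 5*x + y - 3 = 0.


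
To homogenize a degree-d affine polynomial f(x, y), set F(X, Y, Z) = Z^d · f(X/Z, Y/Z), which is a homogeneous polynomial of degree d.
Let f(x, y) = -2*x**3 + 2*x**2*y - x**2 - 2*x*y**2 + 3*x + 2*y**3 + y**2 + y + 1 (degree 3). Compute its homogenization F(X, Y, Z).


F(X, Y, Z) = -2*X**3 + 2*X**2*Y - X**2*Z - 2*X*Y**2 + 3*X*Z**2 + 2*Y**3 + Y**2*Z + Y*Z**2 + Z**3

deg(f) = 3.
Substitute x = X/Z, y = Y/Z into f, then multiply by Z^3.
  monomial -2·x^3·y^0 ↦ -2·X^3·Y^0·Z^0.
  monomial 2·x^2·y^1 ↦ 2·X^2·Y^1·Z^0.
  monomial -1·x^2·y^0 ↦ -1·X^2·Y^0·Z^1.
  monomial -2·x^1·y^2 ↦ -2·X^1·Y^2·Z^0.
  monomial 3·x^1·y^0 ↦ 3·X^1·Y^0·Z^2.
  monomial 2·x^0·y^3 ↦ 2·X^0·Y^3·Z^0.
  monomial 1·x^0·y^2 ↦ 1·X^0·Y^2·Z^1.
  monomial 1·x^0·y^1 ↦ 1·X^0·Y^1·Z^2.
  monomial 1·x^0·y^0 ↦ 1·X^0·Y^0·Z^3.
Collecting: F(X, Y, Z) = -2*X**3 + 2*X**2*Y - X**2*Z - 2*X*Y**2 + 3*X*Z**2 + 2*Y**3 + Y**2*Z + Y*Z**2 + Z**3.


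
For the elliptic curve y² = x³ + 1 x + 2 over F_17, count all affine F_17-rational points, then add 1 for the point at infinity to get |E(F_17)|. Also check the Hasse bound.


Affine points = {(0, 6), (0, 11), (1, 2), (1, 15), (3, 7), (3, 10), (4, 6), (4, 11), (5, 8), (5, 9), (9, 3), (9, 14), (10, 3), (10, 14), (11, 1), (11, 16), (12, 5), (12, 12), (13, 6), (13, 11), (15, 3), (15, 14), (16, 0)}; affine count = 23; |E(F_17)| = 24.

Discriminant check: Δ ∝ 4a³ + 27b² = 4·1³ + 27·2² = 4·1 + 27·4 ≡ 10 (mod 17). Nonzero ⇒ E is nonsingular.
For each x ∈ F_17, compute rhs = x³ + 1·x + 2 mod 17, then count y ∈ F_17 with y² ≡ rhs.
  x = 0: rhs = 2, matching y values: 6, 11 (2 points).
  x = 1: rhs = 4, matching y values: 2, 15 (2 points).
  x = 2: rhs = 12, matching y values: none (0 points).
  x = 3: rhs = 15, matching y values: 7, 10 (2 points).
  x = 4: rhs = 2, matching y values: 6, 11 (2 points).
  x = 5: rhs = 13, matching y values: 8, 9 (2 points).
  x = 6: rhs = 3, matching y values: none (0 points).
  x = 7: rhs = 12, matching y values: none (0 points).
  x = 8: rhs = 12, matching y values: none (0 points).
  x = 9: rhs = 9, matching y values: 3, 14 (2 points).
  x = 10: rhs = 9, matching y values: 3, 14 (2 points).
  x = 11: rhs = 1, matching y values: 1, 16 (2 points).
  x = 12: rhs = 8, matching y values: 5, 12 (2 points).
  x = 13: rhs = 2, matching y values: 6, 11 (2 points).
  x = 14: rhs = 6, matching y values: none (0 points).
  x = 15: rhs = 9, matching y values: 3, 14 (2 points).
  x = 16: rhs = 0, matching y values: 0 (1 points).
Total affine count: 23.
Full point count |E(F_17)| = 23 + 1 = 24.
Hasse bound: |24 − (17+1)| = |6| = 6 ≤ 2√17 ≈ 8.2462 ✓.


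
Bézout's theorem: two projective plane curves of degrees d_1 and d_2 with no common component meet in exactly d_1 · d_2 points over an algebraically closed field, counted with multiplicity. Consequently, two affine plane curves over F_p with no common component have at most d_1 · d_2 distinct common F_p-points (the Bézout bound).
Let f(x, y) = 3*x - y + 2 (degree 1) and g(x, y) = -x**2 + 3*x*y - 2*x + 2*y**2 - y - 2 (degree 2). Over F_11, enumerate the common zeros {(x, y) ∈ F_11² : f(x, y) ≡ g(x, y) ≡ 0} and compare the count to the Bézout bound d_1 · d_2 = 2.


Common zeros: {(1, 5)}; count = 1; Bézout bound = 2.

deg(f) = 1, deg(g) = 2, so Bézout bound = 2.
Scan x ∈ F_11. For each x, list the y ∈ F_11 with f(x, y) ≡ 0 and those with g(x, y) ≡ 0 (mod 11); the common zeros in that column are the intersection.
  x = 0: f ≡ 0 at y ∈ {2}; g ≡ 0 at y ∈ ∅; common: ∅.
  x = 1: f ≡ 0 at y ∈ {5}; g ≡ 0 at y ∈ {5}; common: {5}.
  x = 2: f ≡ 0 at y ∈ {8}; g ≡ 0 at y ∈ ∅; common: ∅.
  x = 3: f ≡ 0 at y ∈ {0}; g ≡ 0 at y ∈ ∅; common: ∅.
  x = 4: f ≡ 0 at y ∈ {3}; g ≡ 0 at y ∈ ∅; common: ∅.
  x = 5: f ≡ 0 at y ∈ {6}; g ≡ 0 at y ∈ ∅; common: ∅.
  x = 6: f ≡ 0 at y ∈ {9}; g ≡ 0 at y ∈ ∅; common: ∅.
  x = 7: f ≡ 0 at y ∈ {1}; g ≡ 0 at y ∈ ∅; common: ∅.
  x = 8: f ≡ 0 at y ∈ {4}; g ≡ 0 at y ∈ ∅; common: ∅.
  x = 9: f ≡ 0 at y ∈ {7}; g ≡ 0 at y ∈ ∅; common: ∅.
  x = 10: f ≡ 0 at y ∈ {10}; g ≡ 0 at y ∈ ∅; common: ∅.
Collecting: common zeros = {(1, 5)}, so the count is 1.
Comparison with the Bézout bound: 1 ≤ 2 = deg(f)·deg(g), as expected for curves with no common component (the affine F_11-count falls short of the bound because intersections may lie at infinity, over extension fields, or carry multiplicity).


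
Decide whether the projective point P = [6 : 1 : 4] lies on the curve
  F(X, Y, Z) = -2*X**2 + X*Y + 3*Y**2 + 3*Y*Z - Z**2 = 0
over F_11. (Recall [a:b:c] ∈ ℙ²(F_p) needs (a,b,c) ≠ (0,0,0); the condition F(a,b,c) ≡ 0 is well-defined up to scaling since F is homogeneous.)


F(6,1,4) ≡ 10 (mod 11); P is NOT on the curve.

Evaluate F(6, 1, 4) term-by-term (mod 11).
  -2*X**2 ↦ -2·36·1·1 = -72
  X*Y ↦ 1·6·1·1 = 6
  3*Y**2 ↦ 3·1·1·1 = 3
  3*Y*Z ↦ 3·1·1·4 = 12
  -Z**2 ↦ -1·1·1·16 = -16
Sum: F(6, 1, 4) = (-72) + (6) + (3) + (12) + (-16) = -67.
Reducing mod 11: -67 ≡ 10 (mod 11).
Since F(a, b, c) ≡ 10 ≠ 0 (mod 11), P does NOT lie on the curve.


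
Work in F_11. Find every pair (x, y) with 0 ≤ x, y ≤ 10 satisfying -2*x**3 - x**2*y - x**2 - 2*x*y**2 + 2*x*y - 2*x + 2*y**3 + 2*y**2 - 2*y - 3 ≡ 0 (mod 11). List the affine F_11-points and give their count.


Affine F_11-points: {(0, 8), (1, 6), (1, 7), (1, 9), (5, 8), (6, 1), (7, 2), (7, 7), (7, 8), (9, 1), (9, 2), (9, 5), (10, 0), (10, 2), (10, 7)}; count = 15.

For each of the 121 pairs (x, y) ∈ F_11², evaluate f(x, y) mod 11. Record the zeros.
  x = 0: [0↦8, 1↦10, 2↦6, 3↦8, 4↦6, 5↦1, 6↦5, 7↦8, 8↦0, 9↦4, 10↦10]  zeros at y ∈ {8}
  x = 1: [0↦3, 1↦4, 2↦6, 3↦10, 4↦6, 5↦6, 6↦0, 7↦0, 8↦7, 9↦0, 10↦2]  zeros at y ∈ {6, 7, 9}
  x = 2: [0↦6, 1↦4, 2↦10, 3↦3, 4↦6, 5↦9, 6↦2, 7↦8, 8↦6, 9↦8, 10↦4]  zeros at y ∈ ∅
  x = 3: [0↦5, 1↦9, 2↦6, 3↦8, 4↦5, 5↦9, 6↦10, 7↦9, 8↦7, 9↦5, 10↦4]  zeros at y ∈ ∅
  x = 4: [0↦10, 1↦7, 2↦4, 3↦2, 4↦2, 5↦5, 6↦1, 7↦2, 8↦9, 9↦1, 10↦1]  zeros at y ∈ ∅
  x = 5: [0↦9, 1↦8, 2↦3, 3↦6, 4↦7, 5↦7, 6↦7, 7↦8, 8↦0, 9↦6, 10↦5]  zeros at y ∈ {8}
  x = 6: [0↦1, 1↦0, 2↦2, 3↦8, 4↦8, 5↦3, 6↦5, 7↦4, 8↦1, 9↦8, 10↦4]  zeros at y ∈ {1}
  x = 7: [0↦7, 1↦4, 2↦0, 3↦7, 4↦4, 5↦3, 6↦5, 7↦0, 8↦0, 9↦6, 10↦8]  zeros at y ∈ {2, 7, 8}
  x = 8: [0↦4, 1↦8, 2↦7, 3↦2, 4↦5, 5↦6, 6↦6, 7↦6, 8↦7, 9↦10, 10↦5]  zeros at y ∈ ∅
  x = 9: [0↦2, 1↦0, 2↦0, 3↦3, 4↦10, 5↦0, 6↦7, 7↦10, 8↦10, 9↦8, 10↦5]  zeros at y ∈ {1, 2, 5}
  x = 10: [0↦0, 1↦1, 2↦0, 3↦9, 4↦7, 5↦6, 6↦7, 7↦0, 8↦8, 9↦10, 10↦7]  zeros at y ∈ {0, 2, 7}
Collecting zeros: affine points = {(0, 8), (1, 6), (1, 7), (1, 9), (5, 8), (6, 1), (7, 2), (7, 7), (7, 8), (9, 1), (9, 2), (9, 5), (10, 0), (10, 2), (10, 7)}.
Total count |C(F_11)_aff| = 15.


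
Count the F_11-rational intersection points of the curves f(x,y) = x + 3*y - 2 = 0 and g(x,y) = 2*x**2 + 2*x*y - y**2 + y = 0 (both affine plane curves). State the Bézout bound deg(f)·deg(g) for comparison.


Common zeros: {(10, 1)}; count = 1; Bézout bound = 2.

deg(f) = 1, deg(g) = 2, so Bézout bound = 2.
Scan x ∈ F_11. For each x, list the y ∈ F_11 with f(x, y) ≡ 0 and those with g(x, y) ≡ 0 (mod 11); the common zeros in that column are the intersection.
  x = 0: f ≡ 0 at y ∈ {8}; g ≡ 0 at y ∈ {0, 1}; common: ∅.
  x = 1: f ≡ 0 at y ∈ {4}; g ≡ 0 at y ∈ ∅; common: ∅.
  x = 2: f ≡ 0 at y ∈ {0}; g ≡ 0 at y ∈ ∅; common: ∅.
  x = 3: f ≡ 0 at y ∈ {7}; g ≡ 0 at y ∈ {9}; common: ∅.
  x = 4: f ≡ 0 at y ∈ {3}; g ≡ 0 at y ∈ {10}; common: ∅.
  x = 5: f ≡ 0 at y ∈ {10}; g ≡ 0 at y ∈ ∅; common: ∅.
  x = 6: f ≡ 0 at y ∈ {6}; g ≡ 0 at y ∈ ∅; common: ∅.
  x = 7: f ≡ 0 at y ∈ {2}; g ≡ 0 at y ∈ {7, 8}; common: ∅.
  x = 8: f ≡ 0 at y ∈ {9}; g ≡ 0 at y ∈ {7, 10}; common: ∅.
  x = 9: f ≡ 0 at y ∈ {5}; g ≡ 0 at y ∈ ∅; common: ∅.
  x = 10: f ≡ 0 at y ∈ {1}; g ≡ 0 at y ∈ {1, 9}; common: {1}.
Collecting: common zeros = {(10, 1)}, so the count is 1.
Comparison with the Bézout bound: 1 ≤ 2 = deg(f)·deg(g), as expected for curves with no common component (the affine F_11-count falls short of the bound because intersections may lie at infinity, over extension fields, or carry multiplicity).


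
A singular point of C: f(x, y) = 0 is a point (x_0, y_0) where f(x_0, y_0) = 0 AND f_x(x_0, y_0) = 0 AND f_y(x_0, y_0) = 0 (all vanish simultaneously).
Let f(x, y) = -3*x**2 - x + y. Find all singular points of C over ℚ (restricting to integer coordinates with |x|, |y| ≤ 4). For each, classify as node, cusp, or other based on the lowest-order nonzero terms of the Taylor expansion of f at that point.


No singular points in the scanned grid; C is smooth there.

Compute partial derivatives:
  f_x = -6*x - 1.
  f_y = 1.
f_y = 1 is a nonzero constant, so f_y never vanishes: no point (x, y) can satisfy f = f_x = f_y = 0. In particular no (x, y) ∈ {−4, ..., 4}² is singular; the curve is smooth.


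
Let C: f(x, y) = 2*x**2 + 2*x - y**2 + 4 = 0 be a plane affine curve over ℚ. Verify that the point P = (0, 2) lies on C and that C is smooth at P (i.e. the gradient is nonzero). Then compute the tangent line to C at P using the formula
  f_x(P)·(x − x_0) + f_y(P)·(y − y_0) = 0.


Tangent line at P: 2*x - 4*y + 8 = 0.

Step 1: f(0, 2) = 0, so P lies on C.
Step 2: partial derivatives
  f_x(x, y) = 4*x + 2, f_y(x, y) = -2*y.
  f_x(P) = 2, f_y(P) = -4 (gradient nonzero, so P is smooth).
Step 3: tangent line at P: 2·(x − 0) + -4·(y − 2) = 0.
Expanding: 2*x - 4*y + 8 = 0.


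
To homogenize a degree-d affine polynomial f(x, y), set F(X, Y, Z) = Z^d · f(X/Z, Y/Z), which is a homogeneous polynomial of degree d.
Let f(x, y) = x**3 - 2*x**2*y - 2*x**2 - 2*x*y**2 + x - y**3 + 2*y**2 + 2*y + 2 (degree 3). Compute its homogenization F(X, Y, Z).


F(X, Y, Z) = X**3 - 2*X**2*Y - 2*X**2*Z - 2*X*Y**2 + X*Z**2 - Y**3 + 2*Y**2*Z + 2*Y*Z**2 + 2*Z**3

deg(f) = 3.
Substitute x = X/Z, y = Y/Z into f, then multiply by Z^3.
  monomial 1·x^3·y^0 ↦ 1·X^3·Y^0·Z^0.
  monomial -2·x^2·y^1 ↦ -2·X^2·Y^1·Z^0.
  monomial -2·x^2·y^0 ↦ -2·X^2·Y^0·Z^1.
  monomial -2·x^1·y^2 ↦ -2·X^1·Y^2·Z^0.
  monomial 1·x^1·y^0 ↦ 1·X^1·Y^0·Z^2.
  monomial -1·x^0·y^3 ↦ -1·X^0·Y^3·Z^0.
  monomial 2·x^0·y^2 ↦ 2·X^0·Y^2·Z^1.
  monomial 2·x^0·y^1 ↦ 2·X^0·Y^1·Z^2.
  monomial 2·x^0·y^0 ↦ 2·X^0·Y^0·Z^3.
Collecting: F(X, Y, Z) = X**3 - 2*X**2*Y - 2*X**2*Z - 2*X*Y**2 + X*Z**2 - Y**3 + 2*Y**2*Z + 2*Y*Z**2 + 2*Z**3.


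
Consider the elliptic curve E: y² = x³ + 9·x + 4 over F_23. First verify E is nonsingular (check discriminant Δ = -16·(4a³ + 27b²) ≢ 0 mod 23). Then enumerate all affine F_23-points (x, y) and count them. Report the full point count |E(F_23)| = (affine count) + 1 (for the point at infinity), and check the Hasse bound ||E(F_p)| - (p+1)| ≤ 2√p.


Affine points = {(0, 2), (0, 21), (3, 9), (3, 14), (4, 9), (4, 14), (5, 6), (5, 17), (8, 6), (8, 17), (9, 3), (9, 20), (10, 6), (10, 17), (11, 10), (11, 13), (12, 0), (13, 8), (13, 15), (15, 8), (15, 15), (16, 9), (16, 14), (18, 8), (18, 15), (21, 1), (21, 22)}; affine count = 27; |E(F_23)| = 28.

Discriminant check: Δ ∝ 4a³ + 27b² = 4·9³ + 27·4² = 4·729 + 27·16 ≡ 13 (mod 23). Nonzero ⇒ E is nonsingular.
For each x ∈ F_23, compute rhs = x³ + 9·x + 4 mod 23, then count y ∈ F_23 with y² ≡ rhs.
  x = 0: rhs = 4, matching y values: 2, 21 (2 points).
  x = 1: rhs = 14, matching y values: none (0 points).
  x = 2: rhs = 7, matching y values: none (0 points).
  x = 3: rhs = 12, matching y values: 9, 14 (2 points).
  x = 4: rhs = 12, matching y values: 9, 14 (2 points).
  x = 5: rhs = 13, matching y values: 6, 17 (2 points).
  x = 6: rhs = 21, matching y values: none (0 points).
  x = 7: rhs = 19, matching y values: none (0 points).
  x = 8: rhs = 13, matching y values: 6, 17 (2 points).
  x = 9: rhs = 9, matching y values: 3, 20 (2 points).
  x = 10: rhs = 13, matching y values: 6, 17 (2 points).
  x = 11: rhs = 8, matching y values: 10, 13 (2 points).
  x = 12: rhs = 0, matching y values: 0 (1 points).
  x = 13: rhs = 18, matching y values: 8, 15 (2 points).
  x = 14: rhs = 22, matching y values: none (0 points).
  x = 15: rhs = 18, matching y values: 8, 15 (2 points).
  x = 16: rhs = 12, matching y values: 9, 14 (2 points).
  x = 17: rhs = 10, matching y values: none (0 points).
  x = 18: rhs = 18, matching y values: 8, 15 (2 points).
  x = 19: rhs = 19, matching y values: none (0 points).
  x = 20: rhs = 19, matching y values: none (0 points).
  x = 21: rhs = 1, matching y values: 1, 22 (2 points).
  x = 22: rhs = 17, matching y values: none (0 points).
Total affine count: 27.
Full point count |E(F_23)| = 27 + 1 = 28.
Hasse bound: |28 − (23+1)| = |4| = 4 ≤ 2√23 ≈ 9.5917 ✓.


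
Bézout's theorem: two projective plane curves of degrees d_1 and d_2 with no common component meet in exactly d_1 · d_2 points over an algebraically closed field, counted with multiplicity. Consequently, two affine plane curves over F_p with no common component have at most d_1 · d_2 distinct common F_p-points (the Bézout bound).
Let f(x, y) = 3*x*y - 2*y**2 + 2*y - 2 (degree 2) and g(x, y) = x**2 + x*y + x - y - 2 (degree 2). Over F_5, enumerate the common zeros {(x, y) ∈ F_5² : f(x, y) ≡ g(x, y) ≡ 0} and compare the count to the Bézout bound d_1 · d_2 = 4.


Common zeros: {(1, 2), (1, 3)}; count = 2; Bézout bound = 4.

deg(f) = 2, deg(g) = 2, so Bézout bound = 4.
Scan x ∈ F_5. For each x, list the y ∈ F_5 with f(x, y) ≡ 0 and those with g(x, y) ≡ 0 (mod 5); the common zeros in that column are the intersection.
  x = 0: f ≡ 0 at y ∈ ∅; g ≡ 0 at y ∈ {3}; common: ∅.
  x = 1: f ≡ 0 at y ∈ {2, 3}; g ≡ 0 at y ∈ {0, 1, 2, 3, 4}; common: {2, 3}.
  x = 2: f ≡ 0 at y ∈ ∅; g ≡ 0 at y ∈ {1}; common: ∅.
  x = 3: f ≡ 0 at y ∈ {4}; g ≡ 0 at y ∈ {0}; common: ∅.
  x = 4: f ≡ 0 at y ∈ {1}; g ≡ 0 at y ∈ {4}; common: ∅.
Collecting: common zeros = {(1, 2), (1, 3)}, so the count is 2.
Comparison with the Bézout bound: 2 ≤ 4 = deg(f)·deg(g), as expected for curves with no common component (the affine F_5-count falls short of the bound because intersections may lie at infinity, over extension fields, or carry multiplicity).


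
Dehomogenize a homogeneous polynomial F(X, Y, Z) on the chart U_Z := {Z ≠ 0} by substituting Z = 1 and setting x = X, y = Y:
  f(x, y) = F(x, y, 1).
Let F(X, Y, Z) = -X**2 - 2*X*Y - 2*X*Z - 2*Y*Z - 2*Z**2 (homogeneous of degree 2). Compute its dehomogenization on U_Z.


f(x, y) = -x**2 - 2*x*y - 2*x - 2*y - 2

On U_Z we set Z = 1. Each monomial c·X^i·Y^j·Z^k in F becomes c·x^i·y^j·1^k = c·x^i·y^j.
Substituting Z = 1: F(X, Y, 1) = -x**2 - 2*x*y - 2*x - 2*y - 2.
Note: deg(f) ≤ deg(F) = 2; strict inequality happens when F is divisible by Z (lost terms).


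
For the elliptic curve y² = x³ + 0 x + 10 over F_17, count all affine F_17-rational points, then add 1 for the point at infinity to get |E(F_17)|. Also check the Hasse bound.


Affine points = {(2, 1), (2, 16), (5, 4), (5, 13), (7, 8), (7, 9), (9, 5), (9, 12), (11, 7), (11, 10), (12, 2), (12, 15), (14, 0), (15, 6), (15, 11), (16, 3), (16, 14)}; affine count = 17; |E(F_17)| = 18.

Discriminant check: Δ ∝ 4a³ + 27b² = 4·0³ + 27·10² = 4·0 + 27·100 ≡ 14 (mod 17). Nonzero ⇒ E is nonsingular.
For each x ∈ F_17, compute rhs = x³ + 0·x + 10 mod 17, then count y ∈ F_17 with y² ≡ rhs.
  x = 0: rhs = 10, matching y values: none (0 points).
  x = 1: rhs = 11, matching y values: none (0 points).
  x = 2: rhs = 1, matching y values: 1, 16 (2 points).
  x = 3: rhs = 3, matching y values: none (0 points).
  x = 4: rhs = 6, matching y values: none (0 points).
  x = 5: rhs = 16, matching y values: 4, 13 (2 points).
  x = 6: rhs = 5, matching y values: none (0 points).
  x = 7: rhs = 13, matching y values: 8, 9 (2 points).
  x = 8: rhs = 12, matching y values: none (0 points).
  x = 9: rhs = 8, matching y values: 5, 12 (2 points).
  x = 10: rhs = 7, matching y values: none (0 points).
  x = 11: rhs = 15, matching y values: 7, 10 (2 points).
  x = 12: rhs = 4, matching y values: 2, 15 (2 points).
  x = 13: rhs = 14, matching y values: none (0 points).
  x = 14: rhs = 0, matching y values: 0 (1 points).
  x = 15: rhs = 2, matching y values: 6, 11 (2 points).
  x = 16: rhs = 9, matching y values: 3, 14 (2 points).
Total affine count: 17.
Full point count |E(F_17)| = 17 + 1 = 18.
Hasse bound: |18 − (17+1)| = |0| = 0 ≤ 2√17 ≈ 8.2462 ✓.


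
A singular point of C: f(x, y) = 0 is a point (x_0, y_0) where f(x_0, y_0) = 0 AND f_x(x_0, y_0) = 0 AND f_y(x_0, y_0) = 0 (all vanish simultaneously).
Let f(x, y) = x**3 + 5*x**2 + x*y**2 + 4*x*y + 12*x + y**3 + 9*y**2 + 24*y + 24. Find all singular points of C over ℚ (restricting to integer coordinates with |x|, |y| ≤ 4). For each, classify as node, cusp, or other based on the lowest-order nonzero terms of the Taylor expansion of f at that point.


Singular points: {(-2, -2)}; classification: node.

Compute partial derivatives:
  f_x = 3*x**2 + 10*x + y**2 + 4*y + 12.
  f_y = 2*x*y + 4*x + 3*y**2 + 18*y + 24.
Scan x_0 ∈ {−4, ..., 4}. For each x_0, f_y(x_0, y) is a polynomial in y; find its integer roots y ∈ {−4, ..., 4}, then test f_x and f at those candidates.
  x = -4: f_y(-4, y) = 3*y**2 + 10*y + 8; vanishes at y ∈ {-2}. (-4, -2): f_x = 16 ≠ 0.
  x = -3: f_y(-3, y) = 3*y**2 + 12*y + 12; vanishes at y ∈ {-2}. (-3, -2): f_x = 5 ≠ 0.
  x = -2: f_y(-2, y) = 3*y**2 + 14*y + 16; vanishes at y ∈ {-2}. (-2, -2): f_x = 0, f = 0 — SINGULAR.
  x = -1: f_y(-1, y) = 3*y**2 + 16*y + 20; vanishes at y ∈ {-2}. (-1, -2): f_x = 1 ≠ 0.
  x = 0: f_y(0, y) = 3*y**2 + 18*y + 24; vanishes at y ∈ {-4, -2}. (0, -4): f_x = 12 ≠ 0; (0, -2): f_x = 8 ≠ 0.
  x = 1: f_y(1, y) = 3*y**2 + 20*y + 28; vanishes at y ∈ {-2}. (1, -2): f_x = 21 ≠ 0.
  x = 2: f_y(2, y) = 3*y**2 + 22*y + 32; vanishes at y ∈ {-2}. (2, -2): f_x = 40 ≠ 0.
  x = 3: f_y(3, y) = 3*y**2 + 24*y + 36; vanishes at y ∈ {-2}. (3, -2): f_x = 65 ≠ 0.
  x = 4: f_y(4, y) = 3*y**2 + 26*y + 40; vanishes at y ∈ {-2}. (4, -2): f_x = 96 ≠ 0.
Only singular point on the grid: (-2, -2).
Classify: substitute x = -2 + u, y = -2 + v and expand: f = u**3 - u**2 + u*v**2 + v**3 + v**2.
No constant or linear terms (consistent with a singular point). Quadratic part: -u**2 + v**2. Cubic part: u**3 + u*v**2 + v**3.
The quadratic part v**2 - u**2 = (v − u)(v + u) splits into two distinct linear factors, so there are two distinct tangent lines y − -2 = ±(x − -2) — this is a node (ordinary double point).
Classification: node.


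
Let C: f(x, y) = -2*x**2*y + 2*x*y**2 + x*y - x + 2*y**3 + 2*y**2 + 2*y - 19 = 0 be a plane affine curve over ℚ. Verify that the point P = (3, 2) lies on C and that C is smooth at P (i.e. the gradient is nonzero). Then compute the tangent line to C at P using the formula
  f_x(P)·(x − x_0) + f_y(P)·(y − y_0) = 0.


Tangent line at P: -15*x + 43*y - 41 = 0.

Step 1: f(3, 2) = 0, so P lies on C.
Step 2: partial derivatives
  f_x(x, y) = -4*x*y + 2*y**2 + y - 1, f_y(x, y) = -2*x**2 + 4*x*y + x + 6*y**2 + 4*y + 2.
  f_x(P) = -15, f_y(P) = 43 (gradient nonzero, so P is smooth).
Step 3: tangent line at P: -15·(x − 3) + 43·(y − 2) = 0.
Expanding: -15*x + 43*y - 41 = 0.


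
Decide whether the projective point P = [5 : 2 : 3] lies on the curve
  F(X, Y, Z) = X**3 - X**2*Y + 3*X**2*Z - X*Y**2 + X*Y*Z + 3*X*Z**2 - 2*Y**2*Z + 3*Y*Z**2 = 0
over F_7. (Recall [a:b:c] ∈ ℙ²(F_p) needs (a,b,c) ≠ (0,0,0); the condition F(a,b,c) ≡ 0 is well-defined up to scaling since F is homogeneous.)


F(5,2,3) ≡ 6 (mod 7); P is NOT on the curve.

Evaluate F(5, 2, 3) term-by-term (mod 7).
  X**3 ↦ 1·125·1·1 = 125
  -X**2*Y ↦ -1·25·2·1 = -50
  3*X**2*Z ↦ 3·25·1·3 = 225
  -X*Y**2 ↦ -1·5·4·1 = -20
  X*Y*Z ↦ 1·5·2·3 = 30
  3*X*Z**2 ↦ 3·5·1·9 = 135
  -2*Y**2*Z ↦ -2·1·4·3 = -24
  3*Y*Z**2 ↦ 3·1·2·9 = 54
Sum: F(5, 2, 3) = (125) + (-50) + (225) + (-20) + (30) + (135) + (-24) + (54) = 475.
Reducing mod 7: 475 ≡ 6 (mod 7).
Since F(a, b, c) ≡ 6 ≠ 0 (mod 7), P does NOT lie on the curve.


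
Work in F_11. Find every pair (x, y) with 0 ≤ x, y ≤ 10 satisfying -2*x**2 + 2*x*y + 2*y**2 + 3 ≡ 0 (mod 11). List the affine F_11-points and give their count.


Affine F_11-points: {(0, 2), (0, 9), (2, 2), (2, 7), (5, 7), (5, 10), (6, 1), (6, 4), (9, 4), (9, 9)}; count = 10.

For each of the 121 pairs (x, y) ∈ F_11², evaluate f(x, y) mod 11. Record the zeros.
  x = 0: [0↦3, 1↦5, 2↦0, 3↦10, 4↦2, 5↦9, 6↦9, 7↦2, 8↦10, 9↦0, 10↦5]  zeros at y ∈ {2, 9}
  x = 1: [0↦1, 1↦5, 2↦2, 3↦3, 4↦8, 5↦6, 6↦8, 7↦3, 8↦2, 9↦5, 10↦1]  zeros at y ∈ ∅
  x = 2: [0↦6, 1↦1, 2↦0, 3↦3, 4↦10, 5↦10, 6↦3, 7↦0, 8↦1, 9↦6, 10↦4]  zeros at y ∈ {2, 7}
  x = 3: [0↦7, 1↦4, 2↦5, 3↦10, 4↦8, 5↦10, 6↦5, 7↦4, 8↦7, 9↦3, 10↦3]  zeros at y ∈ ∅
  x = 4: [0↦4, 1↦3, 2↦6, 3↦2, 4↦2, 5↦6, 6↦3, 7↦4, 8↦9, 9↦7, 10↦9]  zeros at y ∈ ∅
  x = 5: [0↦8, 1↦9, 2↦3, 3↦1, 4↦3, 5↦9, 6↦8, 7↦0, 8↦7, 9↦7, 10↦0]  zeros at y ∈ {7, 10}
  x = 6: [0↦8, 1↦0, 2↦7, 3↦7, 4↦0, 5↦8, 6↦9, 7↦3, 8↦1, 9↦3, 10↦9]  zeros at y ∈ {1, 4}
  x = 7: [0↦4, 1↦9, 2↦7, 3↦9, 4↦4, 5↦3, 6↦6, 7↦2, 8↦2, 9↦6, 10↦3]  zeros at y ∈ ∅
  x = 8: [0↦7, 1↦3, 2↦3, 3↦7, 4↦4, 5↦5, 6↦10, 7↦8, 8↦10, 9↦5, 10↦4]  zeros at y ∈ ∅
  x = 9: [0↦6, 1↦4, 2↦6, 3↦1, 4↦0, 5↦3, 6↦10, 7↦10, 8↦3, 9↦0, 10↦1]  zeros at y ∈ {4, 9}
  x = 10: [0↦1, 1↦1, 2↦5, 3↦2, 4↦3, 5↦8, 6↦6, 7↦8, 8↦3, 9↦2, 10↦5]  zeros at y ∈ ∅
Collecting zeros: affine points = {(0, 2), (0, 9), (2, 2), (2, 7), (5, 7), (5, 10), (6, 1), (6, 4), (9, 4), (9, 9)}.
Total count |C(F_11)_aff| = 10.


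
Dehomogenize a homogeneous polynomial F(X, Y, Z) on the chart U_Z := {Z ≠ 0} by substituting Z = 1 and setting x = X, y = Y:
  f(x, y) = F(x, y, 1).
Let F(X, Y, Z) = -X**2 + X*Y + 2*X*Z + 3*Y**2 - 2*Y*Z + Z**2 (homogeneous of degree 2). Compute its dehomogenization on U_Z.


f(x, y) = -x**2 + x*y + 2*x + 3*y**2 - 2*y + 1

On U_Z we set Z = 1. Each monomial c·X^i·Y^j·Z^k in F becomes c·x^i·y^j·1^k = c·x^i·y^j.
Substituting Z = 1: F(X, Y, 1) = -x**2 + x*y + 2*x + 3*y**2 - 2*y + 1.
Note: deg(f) ≤ deg(F) = 2; strict inequality happens when F is divisible by Z (lost terms).


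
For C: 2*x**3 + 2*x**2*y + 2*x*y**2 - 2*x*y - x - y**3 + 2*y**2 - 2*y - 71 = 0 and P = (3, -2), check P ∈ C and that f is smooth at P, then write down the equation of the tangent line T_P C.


Tangent line at P: 41*x - 34*y - 191 = 0.

Step 1: f(3, -2) = 0, so P lies on C.
Step 2: partial derivatives
  f_x(x, y) = 6*x**2 + 4*x*y + 2*y**2 - 2*y - 1, f_y(x, y) = 2*x**2 + 4*x*y - 2*x - 3*y**2 + 4*y - 2.
  f_x(P) = 41, f_y(P) = -34 (gradient nonzero, so P is smooth).
Step 3: tangent line at P: 41·(x − 3) + -34·(y − -2) = 0.
Expanding: 41*x - 34*y - 191 = 0.


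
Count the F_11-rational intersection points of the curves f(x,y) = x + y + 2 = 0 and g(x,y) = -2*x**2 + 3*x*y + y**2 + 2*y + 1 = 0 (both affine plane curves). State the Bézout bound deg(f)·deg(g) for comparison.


Common zeros: ∅; count = 0; Bézout bound = 2.

deg(f) = 1, deg(g) = 2, so Bézout bound = 2.
Scan x ∈ F_11. For each x, list the y ∈ F_11 with f(x, y) ≡ 0 and those with g(x, y) ≡ 0 (mod 11); the common zeros in that column are the intersection.
  x = 0: f ≡ 0 at y ∈ {9}; g ≡ 0 at y ∈ {10}; common: ∅.
  x = 1: f ≡ 0 at y ∈ {8}; g ≡ 0 at y ∈ ∅; common: ∅.
  x = 2: f ≡ 0 at y ∈ {7}; g ≡ 0 at y ∈ {6, 8}; common: ∅.
  x = 3: f ≡ 0 at y ∈ {6}; g ≡ 0 at y ∈ ∅; common: ∅.
  x = 4: f ≡ 0 at y ∈ {5}; g ≡ 0 at y ∈ {9, 10}; common: ∅.
  x = 5: f ≡ 0 at y ∈ {4}; g ≡ 0 at y ∈ {2, 3}; common: ∅.
  x = 6: f ≡ 0 at y ∈ {3}; g ≡ 0 at y ∈ ∅; common: ∅.
  x = 7: f ≡ 0 at y ∈ {2}; g ≡ 0 at y ∈ {4, 6}; common: ∅.
  x = 8: f ≡ 0 at y ∈ {1}; g ≡ 0 at y ∈ ∅; common: ∅.
  x = 9: f ≡ 0 at y ∈ {0}; g ≡ 0 at y ∈ {2}; common: ∅.
  x = 10: f ≡ 0 at y ∈ {10}; g ≡ 0 at y ∈ {4, 8}; common: ∅.
Collecting: common zeros = ∅, so the count is 0.
Comparison with the Bézout bound: 0 ≤ 2 = deg(f)·deg(g), as expected for curves with no common component (the affine F_11-count falls short of the bound because intersections may lie at infinity, over extension fields, or carry multiplicity).


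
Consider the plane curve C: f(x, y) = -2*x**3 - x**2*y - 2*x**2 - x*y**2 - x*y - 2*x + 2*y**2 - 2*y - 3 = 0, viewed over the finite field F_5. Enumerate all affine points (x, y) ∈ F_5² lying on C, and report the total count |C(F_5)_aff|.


Affine F_5-points: {(2, 3), (4, 1), (4, 3)}; count = 3.

For each of the 25 pairs (x, y) ∈ F_5², evaluate f(x, y) mod 5. Record the zeros.
  x = 0: [0↦2, 1↦2, 2↦1, 3↦4, 4↦1]  zeros at y ∈ ∅
  x = 1: [0↦1, 1↦3, 2↦2, 3↦3, 4↦1]  zeros at y ∈ ∅
  x = 2: [0↦4, 1↦1, 2↦3, 3↦0, 4↦2]  zeros at y ∈ {3}
  x = 3: [0↦4, 1↦4, 2↦2, 3↦3, 4↦2]  zeros at y ∈ ∅
  x = 4: [0↦4, 1↦0, 2↦2, 3↦0, 4↦4]  zeros at y ∈ {1, 3}
Collecting zeros: affine points = {(2, 3), (4, 1), (4, 3)}.
Total count |C(F_5)_aff| = 3.


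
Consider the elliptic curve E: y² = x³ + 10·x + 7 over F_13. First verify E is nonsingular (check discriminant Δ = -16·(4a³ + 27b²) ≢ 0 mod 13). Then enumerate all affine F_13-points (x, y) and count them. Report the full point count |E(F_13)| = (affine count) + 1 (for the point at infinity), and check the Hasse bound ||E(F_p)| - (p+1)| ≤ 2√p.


Affine points = {(2, 3), (2, 10), (3, 5), (3, 8), (5, 0), (6, 6), (6, 7), (7, 2), (7, 11), (8, 1), (8, 12), (12, 3), (12, 10)}; affine count = 13; |E(F_13)| = 14.

Discriminant check: Δ ∝ 4a³ + 27b² = 4·10³ + 27·7² = 4·1000 + 27·49 ≡ 6 (mod 13). Nonzero ⇒ E is nonsingular.
For each x ∈ F_13, compute rhs = x³ + 10·x + 7 mod 13, then count y ∈ F_13 with y² ≡ rhs.
  x = 0: rhs = 7, matching y values: none (0 points).
  x = 1: rhs = 5, matching y values: none (0 points).
  x = 2: rhs = 9, matching y values: 3, 10 (2 points).
  x = 3: rhs = 12, matching y values: 5, 8 (2 points).
  x = 4: rhs = 7, matching y values: none (0 points).
  x = 5: rhs = 0, matching y values: 0 (1 points).
  x = 6: rhs = 10, matching y values: 6, 7 (2 points).
  x = 7: rhs = 4, matching y values: 2, 11 (2 points).
  x = 8: rhs = 1, matching y values: 1, 12 (2 points).
  x = 9: rhs = 7, matching y values: none (0 points).
  x = 10: rhs = 2, matching y values: none (0 points).
  x = 11: rhs = 5, matching y values: none (0 points).
  x = 12: rhs = 9, matching y values: 3, 10 (2 points).
Total affine count: 13.
Full point count |E(F_13)| = 13 + 1 = 14.
Hasse bound: |14 − (13+1)| = |0| = 0 ≤ 2√13 ≈ 7.2111 ✓.


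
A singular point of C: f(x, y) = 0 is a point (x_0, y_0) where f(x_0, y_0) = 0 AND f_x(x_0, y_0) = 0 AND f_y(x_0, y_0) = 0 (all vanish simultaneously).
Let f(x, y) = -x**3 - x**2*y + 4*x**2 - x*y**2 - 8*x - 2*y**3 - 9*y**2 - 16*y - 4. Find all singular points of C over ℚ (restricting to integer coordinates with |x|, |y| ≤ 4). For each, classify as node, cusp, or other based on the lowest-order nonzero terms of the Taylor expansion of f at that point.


Singular points: {(2, -2)}; classification: cusp.

Compute partial derivatives:
  f_x = -3*x**2 - 2*x*y + 8*x - y**2 - 8.
  f_y = -x**2 - 2*x*y - 6*y**2 - 18*y - 16.
Scan x_0 ∈ {−4, ..., 4}. For each x_0, f_y(x_0, y) is a polynomial in y; find its integer roots y ∈ {−4, ..., 4}, then test f_x and f at those candidates.
  x = -4: f_y(-4, y) = -6*y**2 - 10*y - 32; no integer root y with |y| ≤ 4.
  x = -3: f_y(-3, y) = -6*y**2 - 12*y - 25; no integer root y with |y| ≤ 4.
  x = -2: f_y(-2, y) = -6*y**2 - 14*y - 20; no integer root y with |y| ≤ 4.
  x = -1: f_y(-1, y) = -6*y**2 - 16*y - 17; no integer root y with |y| ≤ 4.
  x = 0: f_y(0, y) = -6*y**2 - 18*y - 16; no integer root y with |y| ≤ 4.
  x = 1: f_y(1, y) = -6*y**2 - 20*y - 17; no integer root y with |y| ≤ 4.
  x = 2: f_y(2, y) = -6*y**2 - 22*y - 20; vanishes at y ∈ {-2}. (2, -2): f_x = 0, f = 0 — SINGULAR.
  x = 3: f_y(3, y) = -6*y**2 - 24*y - 25; no integer root y with |y| ≤ 4.
  x = 4: f_y(4, y) = -6*y**2 - 26*y - 32; no integer root y with |y| ≤ 4.
Only singular point on the grid: (2, -2).
Classify: substitute x = 2 + u, y = -2 + v and expand: f = -u**3 - u**2*v - u*v**2 - 2*v**3 + v**2.
No constant or linear terms (consistent with a singular point). Quadratic part: v**2. Cubic part: -u**3 - u**2*v - u*v**2 - 2*v**3.
The quadratic part v**2 is a perfect square, so there is a single (double) tangent line v = 0, i.e. y = -2. Restricting the cubic part to that line (v = 0) leaves -u**3 ≠ 0, so f is not divisible by v and the branch is v² ≈ u**3 to lowest order — this is a cusp.
Classification: cusp.


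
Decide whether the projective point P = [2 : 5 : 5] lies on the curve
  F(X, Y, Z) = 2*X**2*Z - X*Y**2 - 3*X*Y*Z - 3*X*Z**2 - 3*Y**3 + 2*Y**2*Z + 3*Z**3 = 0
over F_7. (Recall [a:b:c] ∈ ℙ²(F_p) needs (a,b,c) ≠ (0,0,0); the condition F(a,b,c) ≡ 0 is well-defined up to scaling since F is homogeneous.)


F(2,5,5) ≡ 3 (mod 7); P is NOT on the curve.

Evaluate F(2, 5, 5) term-by-term (mod 7).
  2*X**2*Z ↦ 2·4·1·5 = 40
  -X*Y**2 ↦ -1·2·25·1 = -50
  -3*X*Y*Z ↦ -3·2·5·5 = -150
  -3*X*Z**2 ↦ -3·2·1·25 = -150
  -3*Y**3 ↦ -3·1·125·1 = -375
  2*Y**2*Z ↦ 2·1·25·5 = 250
  3*Z**3 ↦ 3·1·1·125 = 375
Sum: F(2, 5, 5) = (40) + (-50) + (-150) + (-150) + (-375) + (250) + (375) = -60.
Reducing mod 7: -60 ≡ 3 (mod 7).
Since F(a, b, c) ≡ 3 ≠ 0 (mod 7), P does NOT lie on the curve.


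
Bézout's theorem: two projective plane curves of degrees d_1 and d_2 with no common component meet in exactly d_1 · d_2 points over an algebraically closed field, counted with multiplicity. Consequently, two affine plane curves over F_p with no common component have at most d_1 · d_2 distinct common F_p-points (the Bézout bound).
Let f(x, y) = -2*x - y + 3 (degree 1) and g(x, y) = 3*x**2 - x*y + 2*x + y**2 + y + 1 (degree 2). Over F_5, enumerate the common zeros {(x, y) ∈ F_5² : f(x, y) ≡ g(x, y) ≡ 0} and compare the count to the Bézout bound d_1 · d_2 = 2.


Common zeros: ∅; count = 0; Bézout bound = 2.

deg(f) = 1, deg(g) = 2, so Bézout bound = 2.
Scan x ∈ F_5. For each x, list the y ∈ F_5 with f(x, y) ≡ 0 and those with g(x, y) ≡ 0 (mod 5); the common zeros in that column are the intersection.
  x = 0: f ≡ 0 at y ∈ {3}; g ≡ 0 at y ∈ ∅; common: ∅.
  x = 1: f ≡ 0 at y ∈ {1}; g ≡ 0 at y ∈ {2, 3}; common: ∅.
  x = 2: f ≡ 0 at y ∈ {4}; g ≡ 0 at y ∈ ∅; common: ∅.
  x = 3: f ≡ 0 at y ∈ {2}; g ≡ 0 at y ∈ ∅; common: ∅.
  x = 4: f ≡ 0 at y ∈ {0}; g ≡ 0 at y ∈ {1, 2}; common: ∅.
Collecting: common zeros = ∅, so the count is 0.
Comparison with the Bézout bound: 0 ≤ 2 = deg(f)·deg(g), as expected for curves with no common component (the affine F_5-count falls short of the bound because intersections may lie at infinity, over extension fields, or carry multiplicity).


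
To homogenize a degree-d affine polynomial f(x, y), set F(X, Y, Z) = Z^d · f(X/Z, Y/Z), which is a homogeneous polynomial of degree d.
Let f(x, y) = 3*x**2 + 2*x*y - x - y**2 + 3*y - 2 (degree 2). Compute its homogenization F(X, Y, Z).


F(X, Y, Z) = 3*X**2 + 2*X*Y - X*Z - Y**2 + 3*Y*Z - 2*Z**2

deg(f) = 2.
Substitute x = X/Z, y = Y/Z into f, then multiply by Z^2.
  monomial 3·x^2·y^0 ↦ 3·X^2·Y^0·Z^0.
  monomial 2·x^1·y^1 ↦ 2·X^1·Y^1·Z^0.
  monomial -1·x^1·y^0 ↦ -1·X^1·Y^0·Z^1.
  monomial -1·x^0·y^2 ↦ -1·X^0·Y^2·Z^0.
  monomial 3·x^0·y^1 ↦ 3·X^0·Y^1·Z^1.
  monomial -2·x^0·y^0 ↦ -2·X^0·Y^0·Z^2.
Collecting: F(X, Y, Z) = 3*X**2 + 2*X*Y - X*Z - Y**2 + 3*Y*Z - 2*Z**2.


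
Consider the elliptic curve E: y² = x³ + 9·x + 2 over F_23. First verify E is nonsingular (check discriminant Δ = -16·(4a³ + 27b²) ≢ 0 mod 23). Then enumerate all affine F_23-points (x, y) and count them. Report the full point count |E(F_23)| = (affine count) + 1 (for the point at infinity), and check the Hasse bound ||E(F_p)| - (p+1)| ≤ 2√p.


Affine points = {(0, 5), (0, 18), (1, 9), (1, 14), (11, 11), (11, 12), (13, 4), (13, 19), (15, 4), (15, 19), (17, 10), (17, 13), (18, 4), (18, 19)}; affine count = 14; |E(F_23)| = 15.

Discriminant check: Δ ∝ 4a³ + 27b² = 4·9³ + 27·2² = 4·729 + 27·4 ≡ 11 (mod 23). Nonzero ⇒ E is nonsingular.
For each x ∈ F_23, compute rhs = x³ + 9·x + 2 mod 23, then count y ∈ F_23 with y² ≡ rhs.
  x = 0: rhs = 2, matching y values: 5, 18 (2 points).
  x = 1: rhs = 12, matching y values: 9, 14 (2 points).
  x = 2: rhs = 5, matching y values: none (0 points).
  x = 3: rhs = 10, matching y values: none (0 points).
  x = 4: rhs = 10, matching y values: none (0 points).
  x = 5: rhs = 11, matching y values: none (0 points).
  x = 6: rhs = 19, matching y values: none (0 points).
  x = 7: rhs = 17, matching y values: none (0 points).
  x = 8: rhs = 11, matching y values: none (0 points).
  x = 9: rhs = 7, matching y values: none (0 points).
  x = 10: rhs = 11, matching y values: none (0 points).
  x = 11: rhs = 6, matching y values: 11, 12 (2 points).
  x = 12: rhs = 21, matching y values: none (0 points).
  x = 13: rhs = 16, matching y values: 4, 19 (2 points).
  x = 14: rhs = 20, matching y values: none (0 points).
  x = 15: rhs = 16, matching y values: 4, 19 (2 points).
  x = 16: rhs = 10, matching y values: none (0 points).
  x = 17: rhs = 8, matching y values: 10, 13 (2 points).
  x = 18: rhs = 16, matching y values: 4, 19 (2 points).
  x = 19: rhs = 17, matching y values: none (0 points).
  x = 20: rhs = 17, matching y values: none (0 points).
  x = 21: rhs = 22, matching y values: none (0 points).
  x = 22: rhs = 15, matching y values: none (0 points).
Total affine count: 14.
Full point count |E(F_23)| = 14 + 1 = 15.
Hasse bound: |15 − (23+1)| = |-9| = 9 ≤ 2√23 ≈ 9.5917 ✓.


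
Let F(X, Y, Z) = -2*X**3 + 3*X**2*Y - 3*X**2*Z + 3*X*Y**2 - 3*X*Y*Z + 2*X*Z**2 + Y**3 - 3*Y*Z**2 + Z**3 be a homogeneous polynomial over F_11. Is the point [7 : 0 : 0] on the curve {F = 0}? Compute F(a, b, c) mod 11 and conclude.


F(7,0,0) ≡ 7 (mod 11); P is NOT on the curve.

Evaluate F(7, 0, 0) term-by-term (mod 11).
  -2*X**3 ↦ -2·343·1·1 = -686
  3*X**2*Y ↦ 3·49·0·1 = 0
  -3*X**2*Z ↦ -3·49·1·0 = 0
  3*X*Y**2 ↦ 3·7·0·1 = 0
  -3*X*Y*Z ↦ -3·7·0·0 = 0
  2*X*Z**2 ↦ 2·7·1·0 = 0
  Y**3 ↦ 1·1·0·1 = 0
  -3*Y*Z**2 ↦ -3·1·0·0 = 0
  Z**3 ↦ 1·1·1·0 = 0
Sum: F(7, 0, 0) = (-686) + (0) + (0) + (0) + (0) + (0) + (0) + (0) + (0) = -686.
Reducing mod 11: -686 ≡ 7 (mod 11).
Since F(a, b, c) ≡ 7 ≠ 0 (mod 11), P does NOT lie on the curve.


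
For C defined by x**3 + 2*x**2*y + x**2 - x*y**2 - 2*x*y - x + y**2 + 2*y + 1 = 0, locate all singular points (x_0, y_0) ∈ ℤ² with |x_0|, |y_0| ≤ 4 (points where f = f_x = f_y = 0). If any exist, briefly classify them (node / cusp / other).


Singular points: {(0, -1)}; classification: node.

Compute partial derivatives:
  f_x = 3*x**2 + 4*x*y + 2*x - y**2 - 2*y - 1.
  f_y = 2*x**2 - 2*x*y - 2*x + 2*y + 2.
Scan x_0 ∈ {−4, ..., 4}. For each x_0, f_y(x_0, y) is a polynomial in y; find its integer roots y ∈ {−4, ..., 4}, then test f_x and f at those candidates.
  x = -4: f_y(-4, y) = 10*y + 42; no integer root y with |y| ≤ 4.
  x = -3: f_y(-3, y) = 8*y + 26; no integer root y with |y| ≤ 4.
  x = -2: f_y(-2, y) = 6*y + 14; no integer root y with |y| ≤ 4.
  x = -1: f_y(-1, y) = 4*y + 6; no integer root y with |y| ≤ 4.
  x = 0: f_y(0, y) = 2*y + 2; vanishes at y ∈ {-1}. (0, -1): f_x = 0, f = 0 — SINGULAR.
  x = 1: f_y(1, y) = 2; no integer root y with |y| ≤ 4.
  x = 2: f_y(2, y) = 6 - 2*y; vanishes at y ∈ {3}. (2, 3): f_x = 24 ≠ 0.
  x = 3: f_y(3, y) = 14 - 4*y; no integer root y with |y| ≤ 4.
  x = 4: f_y(4, y) = 26 - 6*y; no integer root y with |y| ≤ 4.
Only singular point on the grid: (0, -1).
Classify: substitute x = 0 + u, y = -1 + v and expand: f = u**3 + 2*u**2*v - u**2 - u*v**2 + v**2.
No constant or linear terms (consistent with a singular point). Quadratic part: -u**2 + v**2. Cubic part: u**3 + 2*u**2*v - u*v**2.
The quadratic part v**2 - u**2 = (v − u)(v + u) splits into two distinct linear factors, so there are two distinct tangent lines y − -1 = ±(x − 0) — this is a node (ordinary double point).
Classification: node.


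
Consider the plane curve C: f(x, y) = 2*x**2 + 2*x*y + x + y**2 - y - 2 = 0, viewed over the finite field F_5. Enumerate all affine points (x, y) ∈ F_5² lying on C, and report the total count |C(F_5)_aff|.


Affine F_5-points: {(0, 2), (0, 4), (3, 1), (3, 4)}; count = 4.

For each of the 25 pairs (x, y) ∈ F_5², evaluate f(x, y) mod 5. Record the zeros.
  x = 0: [0↦3, 1↦3, 2↦0, 3↦4, 4↦0]  zeros at y ∈ {2, 4}
  x = 1: [0↦1, 1↦3, 2↦2, 3↦3, 4↦1]  zeros at y ∈ ∅
  x = 2: [0↦3, 1↦2, 2↦3, 3↦1, 4↦1]  zeros at y ∈ ∅
  x = 3: [0↦4, 1↦0, 2↦3, 3↦3, 4↦0]  zeros at y ∈ {1, 4}
  x = 4: [0↦4, 1↦2, 2↦2, 3↦4, 4↦3]  zeros at y ∈ ∅
Collecting zeros: affine points = {(0, 2), (0, 4), (3, 1), (3, 4)}.
Total count |C(F_5)_aff| = 4.


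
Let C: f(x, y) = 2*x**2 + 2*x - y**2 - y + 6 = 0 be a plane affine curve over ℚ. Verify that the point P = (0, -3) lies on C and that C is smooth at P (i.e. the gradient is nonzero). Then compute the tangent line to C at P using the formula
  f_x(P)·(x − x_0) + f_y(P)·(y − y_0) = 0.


Tangent line at P: 2*x + 5*y + 15 = 0.

Step 1: f(0, -3) = 0, so P lies on C.
Step 2: partial derivatives
  f_x(x, y) = 4*x + 2, f_y(x, y) = -2*y - 1.
  f_x(P) = 2, f_y(P) = 5 (gradient nonzero, so P is smooth).
Step 3: tangent line at P: 2·(x − 0) + 5·(y − -3) = 0.
Expanding: 2*x + 5*y + 15 = 0.


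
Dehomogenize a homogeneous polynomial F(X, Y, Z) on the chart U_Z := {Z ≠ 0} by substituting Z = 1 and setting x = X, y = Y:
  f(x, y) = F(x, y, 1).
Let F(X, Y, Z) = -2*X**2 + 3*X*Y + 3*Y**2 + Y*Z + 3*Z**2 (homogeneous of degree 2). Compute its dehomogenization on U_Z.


f(x, y) = -2*x**2 + 3*x*y + 3*y**2 + y + 3

On U_Z we set Z = 1. Each monomial c·X^i·Y^j·Z^k in F becomes c·x^i·y^j·1^k = c·x^i·y^j.
Substituting Z = 1: F(X, Y, 1) = -2*x**2 + 3*x*y + 3*y**2 + y + 3.
Note: deg(f) ≤ deg(F) = 2; strict inequality happens when F is divisible by Z (lost terms).
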